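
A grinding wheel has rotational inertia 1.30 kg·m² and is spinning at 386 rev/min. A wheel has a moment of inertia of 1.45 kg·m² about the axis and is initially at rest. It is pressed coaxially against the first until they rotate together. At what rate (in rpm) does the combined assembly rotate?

No external torque acts about the common axis, so total angular momentum is conserved.
Taking A's sense as positive: L = (1.300)(386) = 501.8 kg·m²·rpm.
Combined I = 1.300 + 1.450 = 2.750 kg·m².
ω_f = L / I = 501.8 / 2.750 = 182.5 rpm.

|ω_f| ≈ 182 rpm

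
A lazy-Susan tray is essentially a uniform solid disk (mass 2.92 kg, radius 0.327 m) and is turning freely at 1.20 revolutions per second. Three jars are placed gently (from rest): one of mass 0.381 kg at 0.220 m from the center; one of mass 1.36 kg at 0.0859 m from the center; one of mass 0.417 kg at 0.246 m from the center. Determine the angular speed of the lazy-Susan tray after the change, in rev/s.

The added mass arrives with no angular momentum about the center, and any external torque about the center is negligible, so the system's angular momentum is conserved.
I_p = ½(2.92)(0.327)² = 0.1561 kg·m².
Added inertia Σmr² = (0.381)(0.220)² + (1.36)(0.0859)² + (0.417)(0.246)² = 0.05371 kg·m²; I_f = 0.1561 + 0.05371 = 0.2098 kg·m².
ω_f = I_p ω_i / I_f = (0.1561)(1.20) / 0.2098 = 0.8928 rev/s.

ω_f ≈ 0.893 rev/s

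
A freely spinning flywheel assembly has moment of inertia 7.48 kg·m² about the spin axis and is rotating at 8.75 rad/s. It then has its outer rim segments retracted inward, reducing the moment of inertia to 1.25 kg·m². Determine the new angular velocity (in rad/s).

ω₂ ≈ 52.4 rad/s

No external torque acts about the spin axis, so angular momentum is conserved.
ω₂ = I₁ω₁ / I₂ = (7.480)(8.75 rad/s) / (1.250) = 52.36 rad/s.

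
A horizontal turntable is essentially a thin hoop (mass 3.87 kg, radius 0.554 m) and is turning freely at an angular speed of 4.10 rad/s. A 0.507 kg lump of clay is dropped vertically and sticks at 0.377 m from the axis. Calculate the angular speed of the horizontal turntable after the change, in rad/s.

The added mass arrives with no angular momentum about the axis, and any external torque about the axis is negligible, so the system's angular momentum is conserved.
I_p = (3.87)(0.554)² = 1.188 kg·m².
Added inertia Σmr² = (0.507)(0.377)² = 0.07206 kg·m²; I_f = 1.188 + 0.07206 = 1.260 kg·m².
ω_f = I_p ω_i / I_f = (1.188)(4.10) / 1.260 = 3.865 rad/s.

ω_f ≈ 3.87 rad/s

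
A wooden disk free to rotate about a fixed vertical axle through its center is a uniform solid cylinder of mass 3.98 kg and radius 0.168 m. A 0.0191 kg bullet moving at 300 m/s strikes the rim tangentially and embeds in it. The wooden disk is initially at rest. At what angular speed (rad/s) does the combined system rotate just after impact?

About the axle the impulsive forces during the collision are internal, so angular momentum about that axis is conserved.
I_p = ½(3.98)(0.168)² = 0.05617 kg·m². Taking the sense of the bullet's angular momentum as positive, L_{bullet} = m v R = (0.0191)(300)(0.168) = 0.9626 kg·m²/s.
L_i = 0 + 0.9626 = 0.9626 kg·m²/s.
After sticking, I_f = I_p + m R² = 0.05617 + (0.0191)(0.168)² = 0.05670 kg·m².
ω_f = L_i / I_f = 0.9626 / 0.05670 = 16.98 rad/s.

|ω_f| ≈ 17.0 rad/s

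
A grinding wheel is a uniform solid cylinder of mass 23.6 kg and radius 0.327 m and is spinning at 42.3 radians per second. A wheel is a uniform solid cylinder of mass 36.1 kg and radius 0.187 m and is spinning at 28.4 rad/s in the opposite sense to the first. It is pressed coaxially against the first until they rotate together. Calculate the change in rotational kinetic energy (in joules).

ΔKE ≈ -1050 J

The coupling torques are internal; angular momentum about the shared axis is conserved.
Moments of inertia: I_A = ½(23.6)(0.327)² = 1.262 kg·m²; I_B = ½(36.1)(0.187)² = 0.6312 kg·m².
Taking A's sense as positive: L = (1.262)(42.3) − (0.6312)(28.4) = 35.45 kg·m²·rad/s.
Combined I = 1.262 + 0.6312 = 1.893 kg·m².
ω_f = L / I = 35.45 / 1.893 = 18.73 rad/s.
KE_i = ½ΣIω² = 1383 J; KE_f = ½(1.893)(18.73)² = 331.9 J.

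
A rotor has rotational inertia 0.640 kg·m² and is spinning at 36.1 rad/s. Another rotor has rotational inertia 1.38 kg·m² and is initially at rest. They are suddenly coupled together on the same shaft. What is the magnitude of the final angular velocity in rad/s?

The coupling torques are internal; angular momentum about the shared axis is conserved.
Taking A's sense as positive: L = (0.6400)(36.1) = 23.10 kg·m²·rad/s.
Combined I = 0.6400 + 1.380 = 2.020 kg·m².
ω_f = L / I = 23.10 / 2.020 = 11.44 rad/s.

|ω_f| ≈ 11.4 rad/s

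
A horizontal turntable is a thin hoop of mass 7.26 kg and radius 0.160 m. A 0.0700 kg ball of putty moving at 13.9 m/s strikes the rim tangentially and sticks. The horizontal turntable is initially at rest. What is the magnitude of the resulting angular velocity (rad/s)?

The axle reaction passes through the axle and exerts no torque about it; angular momentum about the axle is conserved through the impact.
I_p = (7.26)(0.160)² = 0.1859 kg·m². Taking the sense of the ball of putty's angular momentum as positive, L_{ball} = m v R = (0.0700)(13.9)(0.160) = 0.1557 kg·m²/s.
L_i = 0 + 0.1557 = 0.1557 kg·m²/s.
After sticking, I_f = I_p + m R² = 0.1859 + (0.0700)(0.160)² = 0.1876 kg·m².
ω_f = L_i / I_f = 0.1557 / 0.1876 = 0.8296 rad/s.

|ω_f| ≈ 0.830 rad/s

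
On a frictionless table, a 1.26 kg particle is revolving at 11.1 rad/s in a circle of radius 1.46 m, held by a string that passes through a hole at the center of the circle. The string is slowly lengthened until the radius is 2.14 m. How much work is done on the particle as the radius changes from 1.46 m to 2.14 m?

The constraining force is radial, so m r² ω about the center is conserved.
ω₂ = ω₁ (r₁/r₂)² = (11.1)(1.46/2.14)² = 5.167 rad/s.
W = ΔKE = ½m(v₂² − v₁²) = -88.45 J.

W ≈ -88.4 J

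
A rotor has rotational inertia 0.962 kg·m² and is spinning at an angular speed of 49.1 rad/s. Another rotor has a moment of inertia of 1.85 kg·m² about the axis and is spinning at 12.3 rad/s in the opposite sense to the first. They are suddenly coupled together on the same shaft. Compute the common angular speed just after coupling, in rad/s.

|ω_f| ≈ 8.71 rad/s

The coupling torques are internal; angular momentum about the shared axis is conserved.
Taking A's sense as positive: L = (0.9620)(49.1) − (1.850)(12.3) = 24.48 kg·m²·rad/s.
Combined I = 0.9620 + 1.850 = 2.812 kg·m².
ω_f = L / I = 24.48 / 2.812 = 8.705 rad/s.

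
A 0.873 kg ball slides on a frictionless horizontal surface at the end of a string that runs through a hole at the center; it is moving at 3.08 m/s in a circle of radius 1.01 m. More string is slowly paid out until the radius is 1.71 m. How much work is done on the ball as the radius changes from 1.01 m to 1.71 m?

The only horizontal force on the mass is along the cord (radial), so it exerts no torque about the hole and angular momentum m v r is conserved.
v₂ = v₁ r₁ / r₂ = (3.08)(1.01) / (1.71) = 1.819 m/s.
W = ΔKE = ½m(v₂² − v₁²) = -2.696 J.

W ≈ -2.70 J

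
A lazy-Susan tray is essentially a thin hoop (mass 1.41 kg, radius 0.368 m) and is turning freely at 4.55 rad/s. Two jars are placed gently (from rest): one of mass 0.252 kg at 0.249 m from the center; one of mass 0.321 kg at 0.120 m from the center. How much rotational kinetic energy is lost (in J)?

The added mass arrives with no angular momentum about the center, and any external torque about the center is negligible, so the system's angular momentum is conserved.
I_p = (1.41)(0.368)² = 0.1909 kg·m².
Added inertia Σmr² = (0.252)(0.249)² + (0.321)(0.120)² = 0.02025 kg·m²; I_f = 0.1909 + 0.02025 = 0.2112 kg·m².
ω_f = I_p ω_i / I_f = (0.1909)(4.55) / 0.2112 = 4.114 rad/s.
KE_i = ½(0.1909)(4.550 rad/s)² = 1.977 J; KE_f = ½(0.2112)(4.114)² = 1.787 J.

energy lost ≈ 0.189 J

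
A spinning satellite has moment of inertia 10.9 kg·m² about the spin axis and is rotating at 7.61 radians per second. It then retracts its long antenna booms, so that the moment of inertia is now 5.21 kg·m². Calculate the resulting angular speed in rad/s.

Angular momentum about the spin axis is conserved since the torque about it is zero.
ω₂ = I₁ω₁ / I₂ = (10.90)(7.61 rad/s) / (5.210) = 15.92 rad/s.

ω₂ ≈ 15.9 rad/s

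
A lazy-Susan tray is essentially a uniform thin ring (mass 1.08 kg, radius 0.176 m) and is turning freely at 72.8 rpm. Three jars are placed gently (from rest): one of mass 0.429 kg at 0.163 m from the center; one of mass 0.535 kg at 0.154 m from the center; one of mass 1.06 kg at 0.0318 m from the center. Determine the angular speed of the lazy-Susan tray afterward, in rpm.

No external torque acts about the center; L_before = L_after.
I_p = (1.08)(0.176)² = 0.03345 kg·m².
Added inertia Σmr² = (0.429)(0.163)² + (0.535)(0.154)² + (1.06)(0.0318)² = 0.02516 kg·m²; I_f = 0.03345 + 0.02516 = 0.05861 kg·m².
ω_f = I_p ω_i / I_f = (0.03345)(72.8) / 0.05861 = 41.55 rpm.

ω_f ≈ 41.6 rpm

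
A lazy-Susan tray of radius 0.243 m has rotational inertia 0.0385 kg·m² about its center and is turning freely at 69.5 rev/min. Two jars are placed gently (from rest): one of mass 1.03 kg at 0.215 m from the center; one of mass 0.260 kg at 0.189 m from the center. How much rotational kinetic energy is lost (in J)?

The added mass arrives with no angular momentum about the center, and any external torque about the center is negligible, so the system's angular momentum is conserved.
Added inertia Σmr² = (1.03)(0.215)² + (0.260)(0.189)² = 0.05690 kg·m²; I_f = 0.03850 + 0.05690 = 0.09540 kg·m².
ω_f = I_p ω_i / I_f = (0.03850)(69.5) / 0.09540 = 28.05 rpm.
KE_i = ½(0.03850)(7.278 rad/s)² = 1.020 J; KE_f = ½(0.09540)(2.937)² = 0.4115 J.

energy lost ≈ 0.608 J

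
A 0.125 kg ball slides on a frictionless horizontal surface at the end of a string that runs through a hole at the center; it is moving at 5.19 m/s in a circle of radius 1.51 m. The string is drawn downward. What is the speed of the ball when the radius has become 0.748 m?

v₂ ≈ 10.5 m/s

Central (radial) force ⇒ zero torque about the center ⇒ m v r is constant.
v₂ = v₁ r₁ / r₂ = (5.19)(1.51) / (0.748) = 10.48 m/s.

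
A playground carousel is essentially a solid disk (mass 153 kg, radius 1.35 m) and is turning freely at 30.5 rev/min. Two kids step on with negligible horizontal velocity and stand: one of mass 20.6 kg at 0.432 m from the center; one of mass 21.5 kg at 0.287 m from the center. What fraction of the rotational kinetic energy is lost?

No external torque acts about the center; L_before = L_after.
I_p = ½(153)(1.35)² = 139.4 kg·m².
Added inertia Σmr² = (20.6)(0.432)² + (21.5)(0.287)² = 5.615 kg·m²; I_f = 139.4 + 5.615 = 145.0 kg·m².
ω_f = I_p ω_i / I_f = (139.4)(30.5) / 145.0 = 29.32 rpm.
KE_i = ½(139.4)(3.194 rad/s)² = 711.1 J; KE_f = ½(145.0)(3.070)² = 683.6 J.
Fraction lost = 0.03872.

fraction ≈ 0.0387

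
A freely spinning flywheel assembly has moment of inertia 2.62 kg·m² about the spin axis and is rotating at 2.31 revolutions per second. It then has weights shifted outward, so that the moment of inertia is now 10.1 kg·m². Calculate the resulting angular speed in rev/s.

Angular momentum about the spin axis is conserved since the torque about it is zero.
ω₂ = I₁ω₁ / I₂ = (2.620)(2.31 rev/s) / (10.10) = 0.5992 rev/s.

ω₂ ≈ 0.599 rev/s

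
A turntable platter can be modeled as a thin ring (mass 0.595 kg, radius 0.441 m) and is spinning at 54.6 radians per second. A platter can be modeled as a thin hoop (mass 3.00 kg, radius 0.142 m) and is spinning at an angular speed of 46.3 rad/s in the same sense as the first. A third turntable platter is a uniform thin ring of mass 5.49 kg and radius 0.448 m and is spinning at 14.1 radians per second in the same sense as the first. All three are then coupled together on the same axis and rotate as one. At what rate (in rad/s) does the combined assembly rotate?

No external torque acts about the common axis, so total angular momentum is conserved.
Moments of inertia: I_A = (0.595)(0.441)² = 0.1157 kg·m²; I_B = (3.00)(0.142)² = 0.06049 kg·m²; I_C = (5.49)(0.448)² = 1.102 kg·m².
Taking A's sense as positive: L = (0.1157)(54.6) + (0.06049)(46.3) + (1.102)(14.1) = 24.66 kg·m²·rad/s.
Combined I = 0.1157 + 0.06049 + 1.102 = 1.278 kg·m².
ω_f = L / I = 24.66 / 1.278 = 19.29 rad/s.

|ω_f| ≈ 19.3 rad/s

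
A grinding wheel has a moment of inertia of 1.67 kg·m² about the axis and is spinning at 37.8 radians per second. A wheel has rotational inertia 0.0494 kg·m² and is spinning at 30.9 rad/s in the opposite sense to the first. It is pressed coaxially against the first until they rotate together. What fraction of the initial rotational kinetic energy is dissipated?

No external torque acts about the common axis, so total angular momentum is conserved.
Taking A's sense as positive: L = (1.670)(37.8) − (0.04940)(30.9) = 61.60 kg·m²·rad/s.
Combined I = 1.670 + 0.04940 = 1.719 kg·m².
ω_f = L / I = 61.60 / 1.719 = 35.83 rad/s.
KE_i = ½ΣIω² = 1217 J; KE_f = ½(1.719)(35.83)² = 1103 J.
Fraction dissipated = (KE_i − KE_f)/KE_i = 0.09306.

fraction ≈ 0.0931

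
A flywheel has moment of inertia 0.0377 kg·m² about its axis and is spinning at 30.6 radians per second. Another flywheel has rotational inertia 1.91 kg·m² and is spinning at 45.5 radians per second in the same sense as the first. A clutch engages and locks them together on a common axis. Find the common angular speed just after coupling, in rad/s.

The coupling torques are internal; angular momentum about the shared axis is conserved.
Taking A's sense as positive: L = (0.03770)(30.6) + (1.910)(45.5) = 88.06 kg·m²·rad/s.
Combined I = 0.03770 + 1.910 = 1.948 kg·m².
ω_f = L / I = 88.06 / 1.948 = 45.21 rad/s.

|ω_f| ≈ 45.2 rad/s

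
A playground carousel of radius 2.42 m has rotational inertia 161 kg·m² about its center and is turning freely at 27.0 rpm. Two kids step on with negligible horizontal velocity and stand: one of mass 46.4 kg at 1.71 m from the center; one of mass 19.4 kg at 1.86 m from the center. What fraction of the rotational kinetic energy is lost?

No external torque acts about the center; L_before = L_after.
Added inertia Σmr² = (46.4)(1.71)² + (19.4)(1.86)² = 202.8 kg·m²; I_f = 161.0 + 202.8 = 363.8 kg·m².
ω_f = I_p ω_i / I_f = (161.0)(27.0) / 363.8 = 11.95 rpm.
KE_i = ½(161.0)(2.827 rad/s)² = 643.5 J; KE_f = ½(363.8)(1.251)² = 284.8 J.
Fraction lost = 0.5574.

fraction ≈ 0.557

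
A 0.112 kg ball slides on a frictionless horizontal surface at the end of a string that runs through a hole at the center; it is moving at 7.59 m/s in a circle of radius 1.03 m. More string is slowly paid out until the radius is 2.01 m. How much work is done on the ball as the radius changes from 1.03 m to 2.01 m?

Central (radial) force ⇒ zero torque about the center ⇒ m v r is constant.
v₂ = v₁ r₁ / r₂ = (7.59)(1.03) / (2.01) = 3.889 m/s.
W = ΔKE = ½m(v₂² − v₁²) = -2.379 J.

W ≈ -2.38 J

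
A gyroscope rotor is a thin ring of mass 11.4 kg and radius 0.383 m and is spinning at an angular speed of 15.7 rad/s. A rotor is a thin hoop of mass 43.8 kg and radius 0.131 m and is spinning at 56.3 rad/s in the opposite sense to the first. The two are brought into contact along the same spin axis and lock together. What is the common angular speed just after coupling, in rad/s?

No external torque acts about the common axis, so total angular momentum is conserved.
Moments of inertia: I_A = (11.4)(0.383)² = 1.672 kg·m²; I_B = (43.8)(0.131)² = 0.7517 kg·m².
Taking A's sense as positive: L = (1.672)(15.7) − (0.7517)(56.3) = -16.06 kg·m²·rad/s.
Combined I = 1.672 + 0.7517 = 2.424 kg·m².
ω_f = L / I = -16.06 / 2.424 = -6.627 rad/s.

|ω_f| ≈ 6.63 rad/s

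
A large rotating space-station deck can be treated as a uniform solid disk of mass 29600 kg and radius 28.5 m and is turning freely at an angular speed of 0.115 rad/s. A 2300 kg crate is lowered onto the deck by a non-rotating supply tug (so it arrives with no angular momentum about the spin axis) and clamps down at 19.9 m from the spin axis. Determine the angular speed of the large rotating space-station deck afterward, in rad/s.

No external torque acts about the spin axis; L_before = L_after.
I_p = ½(29600)(28.5)² = 1.202e+07 kg·m².
Added inertia Σmr² = (2300)(19.9)² = 9.108e+05 kg·m²; I_f = 1.202e+07 + 9.108e+05 = 1.293e+07 kg·m².
ω_f = I_p ω_i / I_f = (1.202e+07)(0.115) / 1.293e+07 = 0.1069 rad/s.

ω_f ≈ 0.107 rad/s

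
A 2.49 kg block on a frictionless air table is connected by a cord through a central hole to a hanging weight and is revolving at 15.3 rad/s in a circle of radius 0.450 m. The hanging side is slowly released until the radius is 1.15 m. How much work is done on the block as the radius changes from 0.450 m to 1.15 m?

W ≈ -50.0 J

No torque about the axis ⇒ m r₁² ω₁ = m r₂² ω₂.
ω₂ = ω₁ (r₁/r₂)² = (15.3)(0.450/1.15)² = 2.343 rad/s.
W = ΔKE = ½m(v₂² − v₁²) = -49.98 J.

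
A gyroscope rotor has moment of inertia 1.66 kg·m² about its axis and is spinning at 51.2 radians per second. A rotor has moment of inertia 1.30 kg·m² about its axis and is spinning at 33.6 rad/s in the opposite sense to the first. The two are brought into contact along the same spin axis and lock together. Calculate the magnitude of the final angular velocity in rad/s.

The coupling torques are internal; angular momentum about the shared axis is conserved.
Taking A's sense as positive: L = (1.660)(51.2) − (1.300)(33.6) = 41.31 kg·m²·rad/s.
Combined I = 1.660 + 1.300 = 2.960 kg·m².
ω_f = L / I = 41.31 / 2.960 = 13.96 rad/s.

|ω_f| ≈ 14.0 rad/s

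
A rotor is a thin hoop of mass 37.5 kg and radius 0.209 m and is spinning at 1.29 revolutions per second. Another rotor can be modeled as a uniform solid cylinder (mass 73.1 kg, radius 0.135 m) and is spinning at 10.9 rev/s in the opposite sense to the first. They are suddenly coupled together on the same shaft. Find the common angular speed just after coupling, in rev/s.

The coupling torques are internal; angular momentum about the shared axis is conserved.
Moments of inertia: I_A = (37.5)(0.209)² = 1.638 kg·m²; I_B = ½(73.1)(0.135)² = 0.6661 kg·m².
Taking A's sense as positive: L = (1.638)(1.29) − (0.6661)(10.9) = -5.148 kg·m²·rev/s.
Combined I = 1.638 + 0.6661 = 2.304 kg·m².
ω_f = L / I = -5.148 / 2.304 = -2.234 rev/s.

|ω_f| ≈ 2.23 rev/s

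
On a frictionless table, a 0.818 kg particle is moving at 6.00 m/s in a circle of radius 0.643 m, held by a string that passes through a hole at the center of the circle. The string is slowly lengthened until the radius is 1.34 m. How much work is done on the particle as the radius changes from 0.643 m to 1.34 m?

W ≈ -11.3 J

Central (radial) force ⇒ zero torque about the center ⇒ m v r is constant.
v₂ = v₁ r₁ / r₂ = (6.00)(0.643) / (1.34) = 2.879 m/s.
W = ΔKE = ½m(v₂² − v₁²) = -11.33 J.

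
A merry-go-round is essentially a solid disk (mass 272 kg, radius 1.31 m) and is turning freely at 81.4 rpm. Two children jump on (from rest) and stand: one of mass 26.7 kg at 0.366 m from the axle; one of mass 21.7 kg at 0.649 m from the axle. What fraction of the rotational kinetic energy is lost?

fraction ≈ 0.0517

No external torque acts about the axle; L_before = L_after.
I_p = ½(272)(1.31)² = 233.4 kg·m².
Added inertia Σmr² = (26.7)(0.366)² + (21.7)(0.649)² = 12.72 kg·m²; I_f = 233.4 + 12.72 = 246.1 kg·m².
ω_f = I_p ω_i / I_f = (233.4)(81.4) / 246.1 = 77.19 rpm.
KE_i = ½(233.4)(8.524 rad/s)² = 8479 J; KE_f = ½(246.1)(8.084)² = 8041 J.
Fraction lost = 0.05167.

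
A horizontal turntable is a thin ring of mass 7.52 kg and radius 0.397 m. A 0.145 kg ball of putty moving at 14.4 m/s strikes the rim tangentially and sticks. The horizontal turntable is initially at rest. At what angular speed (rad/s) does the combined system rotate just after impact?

|ω_f| ≈ 0.686 rad/s

About the axle the impulsive forces during the collision are internal, so angular momentum about that axis is conserved.
I_p = (7.52)(0.397)² = 1.185 kg·m². Taking the sense of the ball of putty's angular momentum as positive, L_{ball} = m v R = (0.145)(14.4)(0.397) = 0.8289 kg·m²/s.
L_i = 0 + 0.8289 = 0.8289 kg·m²/s.
After sticking, I_f = I_p + m R² = 1.185 + (0.145)(0.397)² = 1.208 kg·m².
ω_f = L_i / I_f = 0.8289 / 1.208 = 0.6862 rad/s.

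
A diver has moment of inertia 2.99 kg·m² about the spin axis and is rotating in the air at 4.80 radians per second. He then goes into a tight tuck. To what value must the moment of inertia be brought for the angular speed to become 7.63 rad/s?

I₂ ≈ 1.88 kg·m²

Angular momentum about the spin axis is conserved since the torque about it is zero.
I₂ = I₁ω₁ / ω₂ = (2.99)(4.80) / (7.63) = 1.881 kg·m².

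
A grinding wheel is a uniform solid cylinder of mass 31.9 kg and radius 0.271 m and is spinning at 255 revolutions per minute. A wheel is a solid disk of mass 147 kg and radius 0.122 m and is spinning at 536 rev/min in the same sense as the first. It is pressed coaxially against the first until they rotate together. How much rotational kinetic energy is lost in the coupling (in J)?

The coupling torques are internal; angular momentum about the shared axis is conserved.
Moments of inertia: I_A = ½(31.9)(0.271)² = 1.171 kg·m²; I_B = ½(147)(0.122)² = 1.094 kg·m².
Taking A's sense as positive: L = (1.171)(255) + (1.094)(536) = 885.1 kg·m²·rpm.
Combined I = 1.171 + 1.094 = 2.265 kg·m².
ω_f = L / I = 885.1 / 2.265 = 390.7 rpm.
KE_i = ½ΣIω² = 2141 J; KE_f = ½(2.265)(40.91)² = 1896 J.

ΔKE lost ≈ 245 J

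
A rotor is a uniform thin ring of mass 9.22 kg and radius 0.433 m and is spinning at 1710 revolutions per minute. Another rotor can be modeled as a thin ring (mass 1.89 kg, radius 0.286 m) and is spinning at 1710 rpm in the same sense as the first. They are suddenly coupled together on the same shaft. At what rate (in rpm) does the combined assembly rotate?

No external torque acts about the common axis, so total angular momentum is conserved.
Moments of inertia: I_A = (9.22)(0.433)² = 1.729 kg·m²; I_B = (1.89)(0.286)² = 0.1546 kg·m².
Taking A's sense as positive: L = (1.729)(1710) + (0.1546)(1710) = 3220 kg·m²·rpm.
Combined I = 1.729 + 0.1546 = 1.883 kg·m².
ω_f = L / I = 3220 / 1.883 = 1710 rpm.

|ω_f| ≈ 1710 rpm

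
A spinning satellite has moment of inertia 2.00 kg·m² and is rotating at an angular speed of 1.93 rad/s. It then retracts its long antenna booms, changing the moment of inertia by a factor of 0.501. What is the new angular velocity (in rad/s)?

ω₂ ≈ 3.85 rad/s

With no external torque about the axis, L is conserved: I₁ω₁ = I₂ω₂.
I₂ = 0.501 × 2.00 = 1.002 kg·m².
ω₂ = I₁ω₁ / I₂ = (2.000)(1.93 rad/s) / (1.002) = 3.852 rad/s.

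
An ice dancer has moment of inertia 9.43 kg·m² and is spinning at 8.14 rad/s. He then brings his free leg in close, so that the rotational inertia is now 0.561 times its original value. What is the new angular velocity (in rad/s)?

ω₂ ≈ 14.5 rad/s

No external torque acts about the spin axis, so angular momentum is conserved.
I₂ = 0.561 × 9.43 = 5.290 kg·m².
ω₂ = I₁ω₁ / I₂ = (9.430)(8.14 rad/s) / (5.290) = 14.51 rad/s.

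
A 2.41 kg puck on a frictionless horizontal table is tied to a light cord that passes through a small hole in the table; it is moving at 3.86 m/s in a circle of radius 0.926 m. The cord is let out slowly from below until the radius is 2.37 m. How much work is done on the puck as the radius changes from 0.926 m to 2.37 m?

W ≈ -15.2 J

Central (radial) force ⇒ zero torque about the center ⇒ m v r is constant.
v₂ = v₁ r₁ / r₂ = (3.86)(0.926) / (2.37) = 1.508 m/s.
W = ΔKE = ½m(v₂² − v₁²) = -15.21 J.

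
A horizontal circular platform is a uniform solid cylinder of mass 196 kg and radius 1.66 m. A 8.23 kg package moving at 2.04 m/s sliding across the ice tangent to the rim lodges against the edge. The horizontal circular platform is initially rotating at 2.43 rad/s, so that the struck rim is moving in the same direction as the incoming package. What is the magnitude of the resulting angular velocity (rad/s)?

|ω_f| ≈ 2.34 rad/s

About the central axle the impulsive forces during the collision are internal, so angular momentum about that axis is conserved.
I_p = ½(196)(1.66)² = 270.0 kg·m². Taking the sense of the package's angular momentum as positive, L_{package} = m v R = (8.23)(2.04)(1.66) = 27.87 kg·m²/s.
L_i = +I_p ω_p + m v R = +(270.0)(2.43) + 27.87 = 684.1 kg·m²/s.
After sticking, I_f = I_p + m R² = 270.0 + (8.23)(1.66)² = 292.7 kg·m².
ω_f = L_i / I_f = 684.1 / 292.7 = 2.337 rad/s.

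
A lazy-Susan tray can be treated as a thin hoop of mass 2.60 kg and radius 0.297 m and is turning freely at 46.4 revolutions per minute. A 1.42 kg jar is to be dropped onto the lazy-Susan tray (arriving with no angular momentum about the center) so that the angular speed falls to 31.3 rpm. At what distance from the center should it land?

The added mass arrives with no angular momentum about the center, and any external torque about the center is negligible, so the system's angular momentum is conserved.
I_p = (2.60)(0.297)² = 0.2293 kg·m².
I_p ω_i = (I_p + m r²) ω_f ⇒ m r² = I_p(ω_i/ω_f − 1) = 0.2293(46.4/31.3 − 1) = 0.1106 kg·m².
r = √(0.1106/1.42) = 0.2791 m.

r ≈ 0.279 m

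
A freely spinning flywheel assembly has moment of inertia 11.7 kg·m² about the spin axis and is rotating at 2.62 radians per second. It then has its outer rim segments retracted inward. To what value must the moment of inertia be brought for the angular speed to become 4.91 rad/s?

Angular momentum about the spin axis is conserved since the torque about it is zero.
I₂ = I₁ω₁ / ω₂ = (11.7)(2.62) / (4.91) = 6.243 kg·m².

I₂ ≈ 6.24 kg·m²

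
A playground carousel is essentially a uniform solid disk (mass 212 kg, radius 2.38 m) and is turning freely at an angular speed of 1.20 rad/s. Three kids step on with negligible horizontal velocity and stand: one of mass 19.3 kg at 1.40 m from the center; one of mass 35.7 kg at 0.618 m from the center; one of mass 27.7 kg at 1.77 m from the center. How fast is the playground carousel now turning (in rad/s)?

ω_f ≈ 0.975 rad/s

The added mass arrives with no angular momentum about the center, and any external torque about the center is negligible, so the system's angular momentum is conserved.
I_p = ½(212)(2.38)² = 600.4 kg·m².
Added inertia Σmr² = (19.3)(1.40)² + (35.7)(0.618)² + (27.7)(1.77)² = 138.2 kg·m²; I_f = 600.4 + 138.2 = 738.7 kg·m².
ω_f = I_p ω_i / I_f = (600.4)(1.20) / 738.7 = 0.9754 rad/s.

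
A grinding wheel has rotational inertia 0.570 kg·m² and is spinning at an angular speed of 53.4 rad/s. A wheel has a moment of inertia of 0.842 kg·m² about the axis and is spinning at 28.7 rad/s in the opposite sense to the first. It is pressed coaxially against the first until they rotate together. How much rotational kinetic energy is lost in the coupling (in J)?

No external torque acts about the common axis, so total angular momentum is conserved.
Taking A's sense as positive: L = (0.5700)(53.4) − (0.8420)(28.7) = 6.273 kg·m²·rad/s.
Combined I = 0.5700 + 0.8420 = 1.412 kg·m².
ω_f = L / I = 6.273 / 1.412 = 4.442 rad/s.
KE_i = ½ΣIω² = 1159 J; KE_f = ½(1.412)(4.442)² = 13.93 J.

ΔKE lost ≈ 1150 J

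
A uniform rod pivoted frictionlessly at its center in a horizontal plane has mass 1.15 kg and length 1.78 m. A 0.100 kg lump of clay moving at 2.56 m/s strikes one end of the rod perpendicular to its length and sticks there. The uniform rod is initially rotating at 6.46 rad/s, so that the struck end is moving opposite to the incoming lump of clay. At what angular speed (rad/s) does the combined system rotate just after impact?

|ω_f| ≈ 4.53 rad/s

About the pivot the impulsive forces during the collision are internal, so angular momentum about that axis is conserved.
I_p = (1/12)(1.15)(1.78)² = 0.3036 kg·m². Taking the sense of the lump of clay's angular momentum as positive, L_{lump} = m v R = (0.100)(2.56)(1.78/2) = 0.2278 kg·m²/s.
L_i = −I_p ω_p + m v R = −(0.3036)(6.46) + 0.2278 = -1.734 kg·m²/s.
After sticking, I_f = I_p + m R² = 0.3036 + (0.100)(1.78/2)² = 0.3828 kg·m².
ω_f = L_i / I_f = -1.734 / 0.3828 = -4.528 rad/s.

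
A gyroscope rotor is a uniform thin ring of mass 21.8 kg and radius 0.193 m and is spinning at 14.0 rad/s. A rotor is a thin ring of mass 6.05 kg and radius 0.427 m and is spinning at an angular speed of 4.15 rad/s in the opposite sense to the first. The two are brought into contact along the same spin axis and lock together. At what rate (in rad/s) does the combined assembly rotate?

The coupling torques are internal; angular momentum about the shared axis is conserved.
Moments of inertia: I_A = (21.8)(0.193)² = 0.8120 kg·m²; I_B = (6.05)(0.427)² = 1.103 kg·m².
Taking A's sense as positive: L = (0.8120)(14.0) − (1.103)(4.15) = 6.791 kg·m²·rad/s.
Combined I = 0.8120 + 1.103 = 1.915 kg·m².
ω_f = L / I = 6.791 / 1.915 = 3.546 rad/s.

|ω_f| ≈ 3.55 rad/s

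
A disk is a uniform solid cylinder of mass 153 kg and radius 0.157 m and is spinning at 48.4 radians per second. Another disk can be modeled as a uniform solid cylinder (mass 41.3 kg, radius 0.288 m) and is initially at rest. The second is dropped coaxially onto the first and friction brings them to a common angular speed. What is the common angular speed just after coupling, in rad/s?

The coupling torques are internal; angular momentum about the shared axis is conserved.
Moments of inertia: I_A = ½(153)(0.157)² = 1.886 kg·m²; I_B = ½(41.3)(0.288)² = 1.713 kg·m².
Taking A's sense as positive: L = (1.886)(48.4) = 91.27 kg·m²·rad/s.
Combined I = 1.886 + 1.713 = 3.598 kg·m².
ω_f = L / I = 91.27 / 3.598 = 25.36 rad/s.

|ω_f| ≈ 25.4 rad/s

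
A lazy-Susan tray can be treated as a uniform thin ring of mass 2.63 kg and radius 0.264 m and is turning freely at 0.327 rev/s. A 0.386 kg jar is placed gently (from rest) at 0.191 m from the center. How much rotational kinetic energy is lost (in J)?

energy lost ≈ 0.0276 J

The added mass arrives with no angular momentum about the center, and any external torque about the center is negligible, so the system's angular momentum is conserved.
I_p = (2.63)(0.264)² = 0.1833 kg·m².
Added inertia Σmr² = (0.386)(0.191)² = 0.01408 kg·m²; I_f = 0.1833 + 0.01408 = 0.1974 kg·m².
ω_f = I_p ω_i / I_f = (0.1833)(0.327) / 0.1974 = 0.3037 rev/s.
KE_i = ½(0.1833)(2.055 rad/s)² = 0.3869 J; KE_f = ½(0.1974)(1.908)² = 0.3593 J.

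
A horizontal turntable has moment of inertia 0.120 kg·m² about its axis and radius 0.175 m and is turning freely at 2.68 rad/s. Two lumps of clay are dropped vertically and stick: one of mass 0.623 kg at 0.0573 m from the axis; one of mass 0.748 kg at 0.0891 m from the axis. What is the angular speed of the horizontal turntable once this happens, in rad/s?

The added mass arrives with no angular momentum about the axis, and any external torque about the axis is negligible, so the system's angular momentum is conserved.
Added inertia Σmr² = (0.623)(0.0573)² + (0.748)(0.0891)² = 0.007984 kg·m²; I_f = 0.1200 + 0.007984 = 0.1280 kg·m².
ω_f = I_p ω_i / I_f = (0.1200)(2.68) / 0.1280 = 2.513 rad/s.

ω_f ≈ 2.51 rad/s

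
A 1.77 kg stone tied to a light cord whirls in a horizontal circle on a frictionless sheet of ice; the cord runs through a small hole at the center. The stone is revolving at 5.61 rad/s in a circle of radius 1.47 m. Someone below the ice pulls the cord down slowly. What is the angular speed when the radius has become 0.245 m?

ω₂ ≈ 202 rad/s

The constraining force is radial, so m r² ω about the center is conserved.
ω₂ = ω₁ (r₁/r₂)² = (5.61)(1.47/0.245)² = 202.0 rad/s.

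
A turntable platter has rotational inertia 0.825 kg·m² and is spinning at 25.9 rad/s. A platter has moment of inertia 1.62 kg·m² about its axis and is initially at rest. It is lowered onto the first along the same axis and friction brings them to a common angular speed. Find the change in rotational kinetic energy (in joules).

The coupling torques are internal; angular momentum about the shared axis is conserved.
Taking A's sense as positive: L = (0.8250)(25.9) = 21.37 kg·m²·rad/s.
Combined I = 0.8250 + 1.620 = 2.445 kg·m².
ω_f = L / I = 21.37 / 2.445 = 8.739 rad/s.
KE_i = ½ΣIω² = 276.7 J; KE_f = ½(2.445)(8.739)² = 93.37 J.

ΔKE ≈ -183 J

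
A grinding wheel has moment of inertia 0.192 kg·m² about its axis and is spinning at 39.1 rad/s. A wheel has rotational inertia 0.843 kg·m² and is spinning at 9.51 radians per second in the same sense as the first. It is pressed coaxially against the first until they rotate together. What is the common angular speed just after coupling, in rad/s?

No external torque acts about the common axis, so total angular momentum is conserved.
Taking A's sense as positive: L = (0.1920)(39.1) + (0.8430)(9.51) = 15.52 kg·m²·rad/s.
Combined I = 0.1920 + 0.8430 = 1.035 kg·m².
ω_f = L / I = 15.52 / 1.035 = 15.00 rad/s.

|ω_f| ≈ 15.0 rad/s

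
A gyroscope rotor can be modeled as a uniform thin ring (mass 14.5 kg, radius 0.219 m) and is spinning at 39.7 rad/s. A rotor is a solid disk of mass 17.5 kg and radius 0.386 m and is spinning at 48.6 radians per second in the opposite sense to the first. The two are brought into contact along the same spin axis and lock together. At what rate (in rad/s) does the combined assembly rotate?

The coupling torques are internal; angular momentum about the shared axis is conserved.
Moments of inertia: I_A = (14.5)(0.219)² = 0.6954 kg·m²; I_B = ½(17.5)(0.386)² = 1.304 kg·m².
Taking A's sense as positive: L = (0.6954)(39.7) − (1.304)(48.6) = -35.75 kg·m²·rad/s.
Combined I = 0.6954 + 1.304 = 1.999 kg·m².
ω_f = L / I = -35.75 / 1.999 = -17.88 rad/s.

|ω_f| ≈ 17.9 rad/s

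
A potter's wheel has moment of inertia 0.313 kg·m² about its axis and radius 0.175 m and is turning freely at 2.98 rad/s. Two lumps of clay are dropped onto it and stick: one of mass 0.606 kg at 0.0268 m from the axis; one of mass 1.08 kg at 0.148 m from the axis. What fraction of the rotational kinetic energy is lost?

No external torque acts about the axis; L_before = L_after.
Added inertia Σmr² = (0.606)(0.0268)² + (1.08)(0.148)² = 0.02409 kg·m²; I_f = 0.3130 + 0.02409 = 0.3371 kg·m².
ω_f = I_p ω_i / I_f = (0.3130)(2.98) / 0.3371 = 2.767 rad/s.
KE_i = ½(0.3130)(2.980 rad/s)² = 1.390 J; KE_f = ½(0.3371)(2.767)² = 1.290 J.
Fraction lost = 0.07147.

fraction ≈ 0.0715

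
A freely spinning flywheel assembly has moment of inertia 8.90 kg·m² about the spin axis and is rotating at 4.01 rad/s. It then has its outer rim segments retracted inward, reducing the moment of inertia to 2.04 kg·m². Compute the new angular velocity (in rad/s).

ω₂ ≈ 17.5 rad/s

No external torque acts about the spin axis, so angular momentum is conserved.
ω₂ = I₁ω₁ / I₂ = (8.900)(4.01 rad/s) / (2.040) = 17.49 rad/s.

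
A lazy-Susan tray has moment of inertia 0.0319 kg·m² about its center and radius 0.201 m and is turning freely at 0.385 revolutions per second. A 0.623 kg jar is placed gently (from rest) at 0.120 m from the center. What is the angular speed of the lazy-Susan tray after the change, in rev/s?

ω_f ≈ 0.300 rev/s

The added mass arrives with no angular momentum about the center, and any external torque about the center is negligible, so the system's angular momentum is conserved.
Added inertia Σmr² = (0.623)(0.120)² = 0.008971 kg·m²; I_f = 0.03190 + 0.008971 = 0.04087 kg·m².
ω_f = I_p ω_i / I_f = (0.03190)(0.385) / 0.04087 = 0.3005 rev/s.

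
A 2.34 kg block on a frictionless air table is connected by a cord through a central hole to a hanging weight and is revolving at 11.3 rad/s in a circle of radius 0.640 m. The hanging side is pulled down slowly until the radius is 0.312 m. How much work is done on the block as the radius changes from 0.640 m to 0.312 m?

No torque about the axis ⇒ m r₁² ω₁ = m r₂² ω₂.
ω₂ = ω₁ (r₁/r₂)² = (11.3)(0.640/0.312)² = 47.55 rad/s.
W = ΔKE = ½m(v₂² − v₁²) = 196.3 J.

W ≈ 196 J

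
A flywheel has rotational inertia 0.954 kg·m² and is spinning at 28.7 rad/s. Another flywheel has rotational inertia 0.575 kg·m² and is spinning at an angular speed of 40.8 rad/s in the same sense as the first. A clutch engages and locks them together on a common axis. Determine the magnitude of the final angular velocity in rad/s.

The coupling torques are internal; angular momentum about the shared axis is conserved.
Taking A's sense as positive: L = (0.9540)(28.7) + (0.5750)(40.8) = 50.84 kg·m²·rad/s.
Combined I = 0.9540 + 0.5750 = 1.529 kg·m².
ω_f = L / I = 50.84 / 1.529 = 33.25 rad/s.

|ω_f| ≈ 33.3 rad/s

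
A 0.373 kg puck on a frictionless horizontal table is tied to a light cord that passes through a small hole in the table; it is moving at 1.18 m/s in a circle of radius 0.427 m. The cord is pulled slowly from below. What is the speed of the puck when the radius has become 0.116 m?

v₂ ≈ 4.34 m/s

The only horizontal force on the mass is along the cord (radial), so it exerts no torque about the hole and angular momentum m v r is conserved.
v₂ = v₁ r₁ / r₂ = (1.18)(0.427) / (0.116) = 4.344 m/s.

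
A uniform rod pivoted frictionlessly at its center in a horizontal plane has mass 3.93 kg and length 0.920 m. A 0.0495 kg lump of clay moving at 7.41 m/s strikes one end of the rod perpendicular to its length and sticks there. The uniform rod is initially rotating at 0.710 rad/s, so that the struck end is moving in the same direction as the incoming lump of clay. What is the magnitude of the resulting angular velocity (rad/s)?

About the pivot the impulsive forces during the collision are internal, so angular momentum about that axis is conserved.
I_p = (1/12)(3.93)(0.920)² = 0.2772 kg·m². Taking the sense of the lump of clay's angular momentum as positive, L_{lump} = m v R = (0.0495)(7.41)(0.920/2) = 0.1687 kg·m²/s.
L_i = +I_p ω_p + m v R = +(0.2772)(0.710) + 0.1687 = 0.3655 kg·m²/s.
After sticking, I_f = I_p + m R² = 0.2772 + (0.0495)(0.920/2)² = 0.2877 kg·m².
ω_f = L_i / I_f = 0.3655 / 0.2877 = 1.271 rad/s.

|ω_f| ≈ 1.27 rad/s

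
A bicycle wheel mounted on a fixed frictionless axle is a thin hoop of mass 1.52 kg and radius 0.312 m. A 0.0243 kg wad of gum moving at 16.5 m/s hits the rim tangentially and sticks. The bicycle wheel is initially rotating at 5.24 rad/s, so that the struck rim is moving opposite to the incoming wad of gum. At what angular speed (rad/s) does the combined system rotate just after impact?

|ω_f| ≈ 4.33 rad/s

The axle reaction passes through the axle and exerts no torque about it; angular momentum about the axle is conserved through the impact.
I_p = (1.52)(0.312)² = 0.1480 kg·m². Taking the sense of the wad of gum's angular momentum as positive, L_{wad} = m v R = (0.0243)(16.5)(0.312) = 0.1251 kg·m²/s.
L_i = −I_p ω_p + m v R = −(0.1480)(5.24) + 0.1251 = -0.6502 kg·m²/s.
After sticking, I_f = I_p + m R² = 0.1480 + (0.0243)(0.312)² = 0.1503 kg·m².
ω_f = L_i / I_f = -0.6502 / 0.1503 = -4.325 rad/s.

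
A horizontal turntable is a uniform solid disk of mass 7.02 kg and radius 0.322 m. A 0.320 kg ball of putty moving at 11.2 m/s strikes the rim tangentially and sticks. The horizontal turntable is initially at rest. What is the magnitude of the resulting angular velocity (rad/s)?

|ω_f| ≈ 2.91 rad/s

About the axle the impulsive forces during the collision are internal, so angular momentum about that axis is conserved.
I_p = ½(7.02)(0.322)² = 0.3639 kg·m². Taking the sense of the ball of putty's angular momentum as positive, L_{ball} = m v R = (0.320)(11.2)(0.322) = 1.154 kg·m²/s.
L_i = 0 + 1.154 = 1.154 kg·m²/s.
After sticking, I_f = I_p + m R² = 0.3639 + (0.320)(0.322)² = 0.3971 kg·m².
ω_f = L_i / I_f = 1.154 / 0.3971 = 2.906 rad/s.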